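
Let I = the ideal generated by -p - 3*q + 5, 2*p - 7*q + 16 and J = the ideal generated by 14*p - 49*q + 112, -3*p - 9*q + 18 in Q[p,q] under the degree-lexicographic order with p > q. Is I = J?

Since reduced Gröbner bases are canonical representatives of ideals under a given ordering, it suffices to compute and compare them.
Buchberger on the first generating set:
f_1 = -p - 3*q + 5, LT = p.
f_2 = 2*p - 7*q + 16, LT = p.

S(f_1,f_2): lcm = p. S = 13/2*q - 13.
  leading term q: no divisor's leading term divides it; move 13/2*q to the remainder.
  leading term 1: no divisor's leading term divides it; move -13 to the remainder.
  remainder 13/2*q - 13 ≠ 0; add g_3 = 13/2*q - 13 to the basis.

The other S-polynomials (S(f_1,g_3), S(f_2,g_3)) all reduce to 0 modulo the current basis, so we have a Gröbner basis.
Inter-reduce: drop elements whose leading term is divisible by another's, tail-reduce, and make monic.
Reduced Gröbner basis: {p + 1, q - 2}.

Buchberger on the second generating set:
h_1 = 14*p - 49*q + 112, LT = p.
h_2 = -3*p - 9*q + 18, LT = p.

S(h_1,h_2): lcm = p. S = -13/2*q + 14.
  leading term q: no divisor's leading term divides it; move -13/2*q to the remainder.
  leading term 1: no divisor's leading term divides it; move 14 to the remainder.
  remainder -13/2*q + 14 ≠ 0; add k_3 = -13/2*q + 14 to the basis.

The other S-polynomials (S(h_1,k_3), S(h_2,k_3)) all reduce to 0 modulo the current basis, so we have a Gröbner basis.
Inter-reduce: drop elements whose leading term is divisible by another's, tail-reduce, and make monic.
Reduced Gröbner basis: {p + 6/13, q - 28/13}.

The bases are distinct; the ideals are different.

No, the ideals differ.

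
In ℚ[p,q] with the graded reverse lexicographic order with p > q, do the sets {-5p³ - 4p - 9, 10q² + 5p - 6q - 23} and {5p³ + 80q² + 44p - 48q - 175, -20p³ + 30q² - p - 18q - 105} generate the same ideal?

Yes, the ideals are equal.

Equality of ideals is decidable: compute both reduced Gröbner bases (unique for the ordering) and check whether they agree.
Buchberger on the first generating set:
f_1 = -5p³ - 4p - 9, LT = p³.
f_2 = 10q² + 5p - 6q - 23, LT = q².

The S-polynomials (S(f_1,f_2)) all reduce to 0 modulo the current basis, so we have a Gröbner basis.
Inter-reduce: drop elements whose leading term is divisible by another's, tail-reduce, and make monic.
Reduced Gröbner basis: {p³ + ⅘p + 9/5, q² + ½p - ⅗q - 23/10}.

Buchberger on the second generating set:
h_1 = 5p³ + 80q² + 44p - 48q - 175, LT = p³.
h_2 = -20p³ + 30q² - p - 18q - 105, LT = p³.

S(h_1,h_2): lcm = p³. S = 35/2q² + 35/4p - 21/2q - 161/4.
  leading term q²: no divisor's leading term divides it; move 35/2q² to the remainder.
  leading term p: no divisor's leading term divides it; move 35/4p to the remainder.
  leading term q: no divisor's leading term divides it; move -21/2q to the remainder.
  leading term 1: no divisor's leading term divides it; move -161/4 to the remainder.
  remainder 35/2q² + 35/4p - 21/2q - 161/4 ≠ 0; add k_3 = 35/2q² + 35/4p - 21/2q - 161/4 to the basis.

The other S-polynomials (S(h_1,k_3), S(h_2,k_3)) all reduce to 0 modulo the current basis, so we have a Gröbner basis.
Inter-reduce: drop elements whose leading term is divisible by another's, tail-reduce, and make monic.
Reduced Gröbner basis: {p³ + ⅘p + 9/5, q² + ½p - ⅗q - 23/10}.

Same reduced basis, so the two generating sets span the same ideal.
The choice of monomial ordering does not affect the verdict — as long as both bases are computed under the same ordering, their equality decides ideal equality.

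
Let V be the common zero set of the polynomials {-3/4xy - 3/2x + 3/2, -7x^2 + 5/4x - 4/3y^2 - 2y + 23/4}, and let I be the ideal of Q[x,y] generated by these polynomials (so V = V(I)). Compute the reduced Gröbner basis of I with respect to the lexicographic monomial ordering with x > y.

G = {x + 2/21y^3 + 1/3y^2 - 1/8y - 1, y^4 + 11/2y^3 + 91/16y^2 - 105/8y}

The reduced Gröbner basis is the canonical form of the ideal for this ordering.

f_1 = -3/4xy - 3/2x + 3/2, LT = xy.
f_2 = -7x^2 + 5/4x - 4/3y^2 - 2y + 23/4, LT = x^2.

S(f_1,f_2): lcm = x^2y. S = 2x^2 + 5/28xy - 2x - 4/21y^3 - 2/7y^2 + 23/28y.
  leading term x^2: subtract (-2/7)·f_2 from 2x^2 + 5/28xy - 2x - 4/21y^3 - 2/7y^2 + 23/28y → 5/28xy - 23/14x - 4/21y^3 - 2/3y^2 + 1/4y + 23/14
  leading term xy: subtract (-5/21)·f_1 from 5/28xy - 23/14x - 4/21y^3 - 2/3y^2 + 1/4y + 23/14 → -2x - 4/21y^3 - 2/3y^2 + 1/4y + 2
  leading term x: no divisor's leading term divides it; move -2x to the remainder.
  leading term y^3: no divisor's leading term divides it; move -4/21y^3 to the remainder.
  leading term y^2: no divisor's leading term divides it; move -2/3y^2 to the remainder.
  leading term y: no divisor's leading term divides it; move 1/4y to the remainder.
  leading term 1: no divisor's leading term divides it; move 2 to the remainder.
  remainder -2x - 4/21y^3 - 2/3y^2 + 1/4y + 2 ≠ 0; add g_3 = -2x - 4/21y^3 - 2/3y^2 + 1/4y + 2 to the basis.

S(f_1,g_3): lcm = xy. S = 2x - 2/21y^4 - 1/3y^3 + 1/8y^2 + y - 2.
  leading term x: subtract (-1)·g_3 from 2x - 2/21y^4 - 1/3y^3 + 1/8y^2 + y - 2 → -2/21y^4 - 11/21y^3 - 13/24y^2 + 5/4y
  leading term y^4: no divisor's leading term divides it; move -2/21y^4 to the remainder.
  leading term y^3: no divisor's leading term divides it; move -11/21y^3 to the remainder.
  leading term y^2: no divisor's leading term divides it; move -13/24y^2 to the remainder.
  leading term y: no divisor's leading term divides it; move 5/4y to the remainder.
  remainder -2/21y^4 - 11/21y^3 - 13/24y^2 + 5/4y ≠ 0; add g_4 = -2/21y^4 - 11/21y^3 - 13/24y^2 + 5/4y to the basis.

The other S-polynomials (S(f_2,g_3), S(f_1,g_4), S(f_2,g_4), S(g_3,g_4)) all reduce to 0 modulo the current basis, so we have a Gröbner basis.
Inter-reduce: drop elements whose leading term is divisible by another's, tail-reduce, and make monic.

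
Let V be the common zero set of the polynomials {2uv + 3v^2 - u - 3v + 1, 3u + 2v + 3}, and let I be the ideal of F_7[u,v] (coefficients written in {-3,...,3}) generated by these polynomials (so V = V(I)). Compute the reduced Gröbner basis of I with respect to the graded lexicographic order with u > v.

G = {v^2 + 3v - 3, u + 3v + 1}

f_1 = 2uv + 3v^2 - u - 3v + 1, LT = uv.
f_2 = 3u + 2v + 3, LT = u.

S(f_1,f_2): lcm = uv. S = 2v^2 + 3u + v - 3.
  leading term v^2: no divisor's leading term divides it; move 2v^2 to the remainder.
  leading term u: subtract (1)·f_2 from 3u + v - 3 → -v + 1
  leading term v: no divisor's leading term divides it; move -v to the remainder.
  leading term 1: no divisor's leading term divides it; move 1 to the remainder.
  remainder 2v^2 - v + 1 ≠ 0; add g_3 = 2v^2 - v + 1 to the basis.

The other S-polynomials (S(f_1,g_3), S(f_2,g_3)) all reduce to 0 modulo the current basis, so we have a Gröbner basis.
Inter-reduce: drop elements whose leading term is divisible by another's, tail-reduce, and make monic.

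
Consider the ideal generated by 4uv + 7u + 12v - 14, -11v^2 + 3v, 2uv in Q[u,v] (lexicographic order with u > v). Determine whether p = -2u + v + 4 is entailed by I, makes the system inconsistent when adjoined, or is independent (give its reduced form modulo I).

First compute the reduced Gröbner basis of I by Buchberger's algorithm.
f_1 = 4uv + 7u + 12v - 14, LT = uv.
f_2 = -11v^2 + 3v, LT = v^2.
f_3 = 2uv, LT = uv.

S(f_1,f_2): lcm = uv^2. S = 89/44uv + 3v^2 - 7/2v.
  leading term uv: subtract (89/176)·f_1 from 89/44uv + 3v^2 - 7/2v → -623/176u + 3v^2 - 421/44v + 623/88
  leading term u: no divisor's leading term divides it; move -623/176u to the remainder.
  leading term v^2: subtract (-3/11)·f_2 from 3v^2 - 421/44v + 623/88 → -35/4v + 623/88
  leading term v: no divisor's leading term divides it; move -35/4v to the remainder.
  leading term 1: no divisor's leading term divides it; move 623/88 to the remainder.
  remainder -623/176u - 35/4v + 623/88 ≠ 0; add h_4 = -623/176u - 35/4v + 623/88 to the basis.

S(f_1,f_3): lcm = uv. S = 7/4u + 3v - 7/2.
  leading term u: subtract (-44/89)·h_4 from 7/4u + 3v - 7/2 → -118/89v
  leading term v: no divisor's leading term divides it; move -118/89v to the remainder.
  remainder -118/89v ≠ 0; add h_5 = -118/89v to the basis.

S(f_2,f_3): lcm = uv^2. S = -3/11uv.
  leading term uv: subtract (-3/44)·f_1 from -3/11uv → 21/44u + 9/11v - 21/22
  leading term u: subtract (-12/89)·h_4 from 21/44u + 9/11v - 21/22 → -354/979v
  leading term v: subtract (3/11)·h_5 from -354/979v → 0
  remainder 0.

S(f_1,h_4): lcm = uv. S = 7/4u - 220/89v^2 + 5v - 7/2.
  leading term u: subtract (-44/89)·h_4 from 7/4u - 220/89v^2 + 5v - 7/2 → -220/89v^2 + 60/89v
  leading term v^2: subtract (20/89)·f_2 from -220/89v^2 + 60/89v → 0
  remainder 0.

S(f_2,h_4): leading monomials are coprime, so the S-polynomial reduces to 0 (Buchberger's first criterion).
S(f_3,h_4): lcm = uv. S = -220/89v^2 + 2v.
  leading term v^2: subtract (20/89)·f_2 from -220/89v^2 + 2v → 118/89v
  leading term v: subtract (-1)·h_5 from 118/89v → 0
  remainder 0.

S(f_1,h_5): lcm = uv. S = 7/4u + 3v - 7/2.
  leading term u: subtract (-44/89)·h_4 from 7/4u + 3v - 7/2 → -118/89v
  leading term v: subtract (1)·h_5 from -118/89v → 0
  remainder 0.

S(f_2,h_5): lcm = v^2. S = -3/11v.
  leading term v: subtract (267/1298)·h_5 from -3/11v → 0
  remainder 0.

S(f_3,h_5): lcm = uv. S = 0.
  remainder 0.

S(h_4,h_5): leading monomials are coprime, so the S-polynomial reduces to 0 (Buchberger's first criterion).
Every S-polynomial of the final basis reduces to 0, so we have a Gröbner basis.
Inter-reduce: drop elements whose leading term is divisible by another's, tail-reduce, and make monic.
Reduced Gröbner basis: {u - 2, v}.
Label its elements g_1 = u - 2, g_2 = v.

Reduce p = -2u + v + 4 modulo G:
  leading term u: subtract (-2)·g_1 from -2u + v + 4 → v
  leading term v: subtract (1)·g_2 from v → 0
  normal form = 0.
Since the normal form is 0, p ∈ I.

The remainder on division by a Gröbner basis is unique — it is the normal form.

-2u + v + 4 lies in I (it reduces to 0).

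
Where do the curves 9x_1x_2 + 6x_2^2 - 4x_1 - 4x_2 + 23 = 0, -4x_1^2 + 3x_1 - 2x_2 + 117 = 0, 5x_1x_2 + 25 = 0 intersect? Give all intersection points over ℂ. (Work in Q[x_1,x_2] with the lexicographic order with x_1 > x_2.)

Compute a lex Gröbner basis by Buchberger's algorithm.
f_1 = 9x_1x_2 - 4x_1 + 6x_2^2 - 4x_2 + 23, LT = x_1x_2.
f_2 = -4x_1^2 + 3x_1 - 2x_2 + 117, LT = x_1^2.
f_3 = 5x_1x_2 + 25, LT = x_1x_2.

S(f_1,f_2): lcm = x_1^2x_2. S = -4/9x_1^2 + 2/3x_1x_2^2 + 11/36x_1x_2 + 23/9x_1 - 1/2x_2^2 + 117/4x_2.
  leading term x_1^2: subtract (1/9)·f_2 from -4/9x_1^2 + 2/3x_1x_2^2 + 11/36x_1x_2 + 23/9x_1 - 1/2x_2^2 + 117/4x_2 → 2/3x_1x_2^2 + 11/36x_1x_2 + 20/9x_1 - 1/2x_2^2 + 1061/36x_2 - 13
  leading term x_1x_2^2: subtract (2/27x_2)·f_1 from 2/3x_1x_2^2 + 11/36x_1x_2 + 20/9x_1 - 1/2x_2^2 + 1061/36x_2 - 13 → 65/108x_1x_2 + 20/9x_1 - 4/9x_2^3 - 11/54x_2^2 + 2999/108x_2 - 13
  leading term x_1x_2: subtract (65/972)·f_1 from 65/108x_1x_2 + 20/9x_1 - 4/9x_2^3 - 11/54x_2^2 + 2999/108x_2 - 13 → 605/243x_1 - 4/9x_2^3 - 49/81x_2^2 + 27251/972x_2 - 14131/972
  leading term x_1: no divisor's leading term divides it; move 605/243x_1 to the remainder.
  leading term x_2^3: no divisor's leading term divides it; move -4/9x_2^3 to the remainder.
  leading term x_2^2: no divisor's leading term divides it; move -49/81x_2^2 to the remainder.
  leading term x_2: no divisor's leading term divides it; move 27251/972x_2 to the remainder.
  leading term 1: no divisor's leading term divides it; move -14131/972 to the remainder.
  remainder 605/243x_1 - 4/9x_2^3 - 49/81x_2^2 + 27251/972x_2 - 14131/972 ≠ 0; add h_4 = 605/243x_1 - 4/9x_2^3 - 49/81x_2^2 + 27251/972x_2 - 14131/972 to the basis.

S(f_1,f_3): lcm = x_1x_2. S = -4/9x_1 + 2/3x_2^2 - 4/9x_2 - 22/9.
  leading term x_1: subtract (-108/605)·h_4 from -4/9x_1 + 2/3x_2^2 - 4/9x_2 - 22/9 → -48/605x_2^3 + 338/605x_2^2 + 2759/605x_2 - 3049/605
  leading term x_2^3: no divisor's leading term divides it; move -48/605x_2^3 to the remainder.
  leading term x_2^2: no divisor's leading term divides it; move 338/605x_2^2 to the remainder.
  leading term x_2: no divisor's leading term divides it; move 2759/605x_2 to the remainder.
  leading term 1: no divisor's leading term divides it; move -3049/605 to the remainder.
  remainder -48/605x_2^3 + 338/605x_2^2 + 2759/605x_2 - 3049/605 ≠ 0; add h_5 = -48/605x_2^3 + 338/605x_2^2 + 2759/605x_2 - 3049/605 to the basis.

S(f_2,f_3): lcm = x_1^2x_2. S = -3/4x_1x_2 - 5x_1 + 1/2x_2^2 - 117/4x_2.
  leading term x_1x_2: subtract (-1/12)·f_1 from -3/4x_1x_2 - 5x_1 + 1/2x_2^2 - 117/4x_2 → -16/3x_1 + x_2^2 - 355/12x_2 + 23/12
  leading term x_1: subtract (-1296/605)·h_4 from -16/3x_1 + x_2^2 - 355/12x_2 + 23/12 → -576/605x_2^3 - 179/605x_2^2 + 73747/2420x_2 - 70727/2420
  leading term x_2^3: subtract (12)·h_5 from -576/605x_2^3 - 179/605x_2^2 + 73747/2420x_2 - 70727/2420 → -7x_2^2 - 97/4x_2 + 125/4
  leading term x_2^2: no divisor's leading term divides it; move -7x_2^2 to the remainder.
  leading term x_2: no divisor's leading term divides it; move -97/4x_2 to the remainder.
  leading term 1: no divisor's leading term divides it; move 125/4 to the remainder.
  remainder -7x_2^2 - 97/4x_2 + 125/4 ≠ 0; add h_6 = -7x_2^2 - 97/4x_2 + 125/4 to the basis.

S(f_1,h_4): lcm = x_1x_2. S = -4/9x_1 + 108/605x_2^4 + 147/605x_2^3 - 76913/7260x_2^2 + 117499/21780x_2 + 23/9.
  leading term x_1: subtract (-108/605)·h_4 from -4/9x_1 + 108/605x_2^4 + 147/605x_2^3 - 76913/7260x_2^2 + 117499/21780x_2 + 23/9 → 108/605x_2^4 + 9/55x_2^3 - 25899/2420x_2^2 + 25167/2420x_2 - 24/605
  leading term x_2^4: subtract (-9/4x_2)·h_5 from 108/605x_2^4 + 9/55x_2^3 - 25899/2420x_2^2 + 25167/2420x_2 - 24/605 → 1719/1210x_2^3 - 267/605x_2^2 - 1137/1210x_2 - 24/605
  leading term x_2^3: subtract (-573/32)·h_5 from 1719/1210x_2^3 - 267/605x_2^2 - 1137/1210x_2 - 24/605 → 153/16x_2^2 + 2583/32x_2 - 2889/32
  leading term x_2^2: subtract (-153/112)·h_6 from 153/16x_2^2 + 2583/32x_2 - 2889/32 → 21321/448x_2 - 21321/448
  leading term x_2: no divisor's leading term divides it; move 21321/448x_2 to the remainder.
  leading term 1: no divisor's leading term divides it; move -21321/448 to the remainder.
  remainder 21321/448x_2 - 21321/448 ≠ 0; add h_7 = 21321/448x_2 - 21321/448 to the basis.

The other S-polynomials (S(f_2,h_4), S(f_3,h_4), S(f_1,h_5), S(f_2,h_5), S(f_3,h_5), S(h_4,h_5), S(f_1,h_6), S(f_2,h_6), S(f_3,h_6), S(h_4,h_6), S(h_5,h_6), S(f_1,h_7), S(f_2,h_7), S(f_3,h_7), S(h_4,h_7), S(h_5,h_7), S(h_6,h_7)) all reduce to 0 modulo the current basis, so we have a Gröbner basis.
Inter-reduce: drop elements whose leading term is divisible by another's, tail-reduce, and make monic.
Reduced Gröbner basis: {x_1 + 5, x_2 - 1}.

The lex basis is triangular: the last element involves only x_2. Solving x_2 - 1 = 0 gives x_2 ∈ {1}; substituting each value into the earlier elements determines the remaining variables.
  x_2 = 1: the earlier basis element becomes x_1 + 5 = 0, giving x_1 = -5 — point (-5, 1).
Each listed point satisfies every original equation (direct substitution).
Zero-dimensionality of the ideal guarantees finitely many solutions over ℂ.

{(-5, 1)}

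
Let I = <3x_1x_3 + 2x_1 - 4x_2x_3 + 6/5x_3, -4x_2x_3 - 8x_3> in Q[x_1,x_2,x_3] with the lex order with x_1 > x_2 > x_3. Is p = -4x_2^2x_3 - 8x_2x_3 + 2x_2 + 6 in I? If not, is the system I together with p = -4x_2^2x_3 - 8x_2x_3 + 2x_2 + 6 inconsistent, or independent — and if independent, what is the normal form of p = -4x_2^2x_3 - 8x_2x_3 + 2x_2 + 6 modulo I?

First compute the reduced Gröbner basis of I by Buchberger's algorithm.
f_1 = 3x_1x_3 + 2x_1 - 4x_2x_3 + 6/5x_3, LT = x_1x_3.
f_2 = -4x_2x_3 - 8x_3, LT = x_2x_3.

S(f_1,f_2): lcm = x_1x_2x_3. S = 2/3x_1x_2 - 2x_1x_3 - 4/3x_2^2x_3 + 2/5x_2x_3.
  reduce S modulo (f_1, f_2):
  remainder 2/3x_1x_2 + 4/3x_1 ≠ 0; add h_3 = 2/3x_1x_2 + 4/3x_1 to the basis.

The other S-polynomials (S(f_1,h_3), S(f_2,h_3)) all reduce to 0 modulo the current basis, so we have a Gröbner basis.
Inter-reduce: drop elements whose leading term is divisible by another's, tail-reduce, and make monic.
Reduced Gröbner basis: {x_1x_2 + 2x_1, x_1x_3 + 2/3x_1 + 46/15x_3, x_2x_3 + 2x_3}.
Label its elements g_1 = x_1x_2 + 2x_1, g_2 = x_1x_3 + 2/3x_1 + 46/15x_3, g_3 = x_2x_3 + 2x_3.

Reduce p = -4x_2^2x_3 - 8x_2x_3 + 2x_2 + 6 modulo G:
  leading term x_2^2x_3: subtract (-4x_2)·g_3 from -4x_2^2x_3 - 8x_2x_3 + 2x_2 + 6 → 2x_2 + 6
  leading term x_2: no divisor's leading term divides it; move 2x_2 to the remainder.
  leading term 1: no divisor's leading term divides it; move 6 to the remainder.
  normal form = 2x_2 + 6.
The normal form is nonzero, so p ∉ I. Since p minus its normal form lies in I, I + (p) = I + (r) where r = 2x_2 + 6; decide whether this ideal is the whole ring.
Run Buchberger on G together with r (pairs among the g_i already reduce to 0 since G is a Gröbner basis):
g_1 = x_1x_2 + 2x_1, LT = x_1x_2.
g_2 = x_1x_3 + 2/3x_1 + 46/15x_3, LT = x_1x_3.
g_3 = x_2x_3 + 2x_3, LT = x_2x_3.
r = 2x_2 + 6, LT = x_2.

S(g_1,r): lcm = x_1x_2. S = -x_1.
  reduce S modulo (g_1, g_2, g_3, r):
  remainder -x_1 ≠ 0; add m_5 = -x_1 to the basis.

S(g_3,r): lcm = x_2x_3. S = -x_3.
  reduce S modulo (g_1, g_2, g_3, r, m_5):
  remainder -x_3 ≠ 0; add m_6 = -x_3 to the basis.

The other S-polynomials (S(g_1,g_2), S(g_1,g_3), S(g_2,g_3), S(g_2,r), S(g_1,m_5), S(g_2,m_5), S(g_3,m_5), S(r,m_5), S(g_1,m_6), S(g_2,m_6), S(g_3,m_6), S(r,m_6), S(m_5,m_6)) all reduce to 0 modulo the current basis, so we have a Gröbner basis.
Inter-reduce: drop elements whose leading term is divisible by another's, tail-reduce, and make monic.
Reduced Gröbner basis: {x_1, x_2 + 3, x_3}.
The reduced Gröbner basis of I + (p) is {x_1, x_2 + 3, x_3} ≠ {1}, a proper ideal, so the enlarged system stays consistent: p is independent of I, with normal form 2x_2 + 6.

-4x_2^2x_3 - 8x_2x_3 + 2x_2 + 6 is independent of I; its normal form modulo I is 2x_2 + 6.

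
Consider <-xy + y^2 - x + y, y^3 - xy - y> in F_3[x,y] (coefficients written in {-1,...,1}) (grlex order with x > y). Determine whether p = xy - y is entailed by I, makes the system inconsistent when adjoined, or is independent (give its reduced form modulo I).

xy - y is independent of I; its normal form modulo I is y^2 - x.

First compute the reduced Gröbner basis of I by Buchberger's algorithm.
f_1 = -xy + y^2 - x + y, LT = xy.
f_2 = y^3 - xy - y, LT = y^3.

S(f_1,f_2): lcm = xy^3. S = -y^4 + x^2y + xy^2 - y^3 + xy.
  leading term y^4: subtract (-y)·f_2 from -y^4 + x^2y + xy^2 - y^3 + xy → x^2y - y^3 + xy - y^2
  leading term x^2y: subtract (-x)·f_1 from x^2y - y^3 + xy - y^2 → xy^2 - y^3 - x^2 - xy - y^2
  leading term xy^2: subtract (-y)·f_1 from xy^2 - y^3 - x^2 - xy - y^2 → -x^2 + xy
  leading term x^2: no divisor's leading term divides it; move -x^2 to the remainder.
  leading term xy: subtract (-1)·f_1 from xy → y^2 - x + y
  leading term y^2: no divisor's leading term divides it; move y^2 to the remainder.
  leading term x: no divisor's leading term divides it; move -x to the remainder.
  leading term y: no divisor's leading term divides it; move y to the remainder.
  remainder -x^2 + y^2 - x + y ≠ 0; add h_3 = -x^2 + y^2 - x + y to the basis.

S(f_1,h_3): lcm = x^2y. S = -xy^2 + y^3 + x^2 + xy + y^2.
  leading term xy^2: subtract (y)·f_1 from -xy^2 + y^3 + x^2 + xy + y^2 → x^2 - xy
  leading term x^2: subtract (-1)·h_3 from x^2 - xy → -xy + y^2 - x + y
  leading term xy: subtract (1)·f_1 from -xy + y^2 - x + y → 0
  remainder 0.

S(f_2,h_3): leading monomials are coprime, so the S-polynomial reduces to 0 (Buchberger's first criterion).
Every S-polynomial of the final basis reduces to 0, so we have a Gröbner basis.
Inter-reduce: drop elements whose leading term is divisible by another's, tail-reduce, and make monic.
Reduced Gröbner basis: {y^3 - y^2 + x + y, x^2 - y^2 + x - y, xy - y^2 + x - y}.
Label its elements g_1 = y^3 - y^2 + x + y, g_2 = x^2 - y^2 + x - y, g_3 = xy - y^2 + x - y.

Reduce p = xy - y modulo G:
  leading term xy: subtract (1)·g_3 from xy - y → y^2 - x
  leading term y^2: no divisor's leading term divides it; move y^2 to the remainder.
  leading term x: no divisor's leading term divides it; move -x to the remainder.
  normal form = y^2 - x.
The normal form is nonzero, so p ∉ I. Since p minus its normal form lies in I, I + (p) = I + (r) where r = y^2 - x; decide whether this ideal is the whole ring.
Run Buchberger on G together with r (pairs among the g_i already reduce to 0 since G is a Gröbner basis):
g_1 = y^3 - y^2 + x + y, LT = y^3.
g_2 = x^2 - y^2 + x - y, LT = x^2.
g_3 = xy - y^2 + x - y, LT = xy.
r = y^2 - x, LT = y^2.

S(g_1,g_2): leading monomials are coprime, so the S-polynomial reduces to 0 (Buchberger's first criterion).
S(g_1,g_3): lcm = xy^3. S = y^4 + xy^2 + y^3 + x^2 + xy.
  leading term y^4: subtract (y)·g_1 from y^4 + xy^2 + y^3 + x^2 + xy → xy^2 - y^3 + x^2 - y^2
  leading term xy^2: subtract (y)·g_3 from xy^2 - y^3 + x^2 - y^2 → x^2 - xy
  leading term x^2: subtract (1)·g_2 from x^2 - xy → -xy + y^2 - x + y
  leading term xy: subtract (-1)·g_3 from -xy + y^2 - x + y → 0
  remainder 0.

S(g_1,r): lcm = y^3. S = xy - y^2 + x + y.
  leading term xy: subtract (1)·g_3 from xy - y^2 + x + y → -y
  leading term y: no divisor's leading term divides it; move -y to the remainder.
  remainder -y ≠ 0; add m_5 = -y to the basis.

S(g_2,g_3): lcm = x^2y. S = xy^2 - y^3 - x^2 - xy - y^2.
  leading term xy^2: subtract (y)·g_3 from xy^2 - y^3 - x^2 - xy - y^2 → -x^2 + xy
  leading term x^2: subtract (-1)·g_2 from -x^2 + xy → xy - y^2 + x - y
  leading term xy: subtract (1)·g_3 from xy - y^2 + x - y → 0
  remainder 0.

S(g_2,r): leading monomials are coprime, so the S-polynomial reduces to 0 (Buchberger's first criterion).
S(g_3,r): lcm = xy^2. S = -y^3 + x^2 + xy - y^2.
  leading term y^3: subtract (-1)·g_1 from -y^3 + x^2 + xy - y^2 → x^2 + xy + y^2 + x + y
  leading term x^2: subtract (1)·g_2 from x^2 + xy + y^2 + x + y → xy - y^2 - y
  leading term xy: subtract (1)·g_3 from xy - y^2 - y → -x
  leading term x: no divisor's leading term divides it; move -x to the remainder.
  remainder -x ≠ 0; add m_6 = -x to the basis.

S(g_1,m_5): lcm = y^3. S = -y^2 + x + y.
  leading term y^2: subtract (-1)·r from -y^2 + x + y → y
  leading term y: subtract (-1)·m_5 from y → 0
  remainder 0.

S(g_2,m_5): leading monomials are coprime, so the S-polynomial reduces to 0 (Buchberger's first criterion).
S(g_3,m_5): lcm = xy. S = -y^2 + x - y.
  leading term y^2: subtract (-1)·r from -y^2 + x - y → -y
  leading term y: subtract (1)·m_5 from -y → 0
  remainder 0.

S(r,m_5): lcm = y^2. S = -x.
  leading term x: subtract (1)·m_6 from -x → 0
  remainder 0.

S(g_1,m_6): leading monomials are coprime, so the S-polynomial reduces to 0 (Buchberger's first criterion).
S(g_2,m_6): lcm = x^2. S = -y^2 + x - y.
  leading term y^2: subtract (-1)·r from -y^2 + x - y → -y
  leading term y: subtract (1)·m_5 from -y → 0
  remainder 0.

S(g_3,m_6): lcm = xy. S = -y^2 + x - y.
  leading term y^2: subtract (-1)·r from -y^2 + x - y → -y
  leading term y: subtract (1)·m_5 from -y → 0
  remainder 0.

S(r,m_6): leading monomials are coprime, so the S-polynomial reduces to 0 (Buchberger's first criterion).
S(m_5,m_6): leading monomials are coprime, so the S-polynomial reduces to 0 (Buchberger's first criterion).
Every S-polynomial of the final basis reduces to 0, so we have a Gröbner basis.
Inter-reduce: drop elements whose leading term is divisible by another's, tail-reduce, and make monic.
Reduced Gröbner basis: {x, y}.
The reduced Gröbner basis of I + (p) is {x, y} ≠ {1}, a proper ideal, so the enlarged system stays consistent: p is independent of I, with normal form y^2 - x.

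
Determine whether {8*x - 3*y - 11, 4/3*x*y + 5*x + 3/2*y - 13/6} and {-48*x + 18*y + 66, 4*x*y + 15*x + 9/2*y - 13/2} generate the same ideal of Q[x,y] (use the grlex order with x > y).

Yes, the ideals are equal.

For a fixed monomial order, each ideal has a unique reduced Gröbner basis; comparing bases decides equality.
Buchberger on the first generating set:
f_1 = 8*x - 3*y - 11, LT = x.
f_2 = 4/3*x*y + 5*x + 3/2*y - 13/6, LT = x*y.

S(f_1,f_2): lcm = x*y. S = -3/8*y**2 - 15/4*x - 5/2*y + 13/8.
  leading term y**2: no divisor's leading term divides it; move -3/8*y**2 to the remainder.
  leading term x: subtract (-15/32)·f_1 from -15/4*x - 5/2*y + 13/8 → -125/32*y - 113/32
  leading term y: no divisor's leading term divides it; move -125/32*y to the remainder.
  leading term 1: no divisor's leading term divides it; move -113/32 to the remainder.
  remainder -3/8*y**2 - 125/32*y - 113/32 ≠ 0; add g_3 = -3/8*y**2 - 125/32*y - 113/32 to the basis.

S(f_1,g_3): leading monomials are coprime, so the S-polynomial reduces to 0 (Buchberger's first criterion).
S(f_2,g_3): lcm = x*y**2. S = -20/3*x*y + 9/8*y**2 - 113/12*x - 13/8*y.
  leading term x*y: subtract (-5/6*y)·f_1 from -20/3*x*y + 9/8*y**2 - 113/12*x - 13/8*y → -11/8*y**2 - 113/12*x - 259/24*y
  leading term y**2: subtract (11/3)·g_3 from -11/8*y**2 - 113/12*x - 259/24*y → -113/12*x + 113/32*y + 1243/96
  leading term x: subtract (-113/96)·f_1 from -113/12*x + 113/32*y + 1243/96 → 0
  remainder 0.

Every S-polynomial of the final basis reduces to 0, so we have a Gröbner basis.
Inter-reduce: drop elements whose leading term is divisible by another's, tail-reduce, and make monic.
Reduced Gröbner basis: {y**2 + 125/12*y + 113/12, x - 3/8*y - 11/8}.

Buchberger on the second generating set:
h_1 = -48*x + 18*y + 66, LT = x.
h_2 = 4*x*y + 15*x + 9/2*y - 13/2, LT = x*y.

S(h_1,h_2): lcm = x*y. S = -3/8*y**2 - 15/4*x - 5/2*y + 13/8.
  leading term y**2: no divisor's leading term divides it; move -3/8*y**2 to the remainder.
  leading term x: subtract (5/64)·h_1 from -15/4*x - 5/2*y + 13/8 → -125/32*y - 113/32
  leading term y: no divisor's leading term divides it; move -125/32*y to the remainder.
  leading term 1: no divisor's leading term divides it; move -113/32 to the remainder.
  remainder -3/8*y**2 - 125/32*y - 113/32 ≠ 0; add k_3 = -3/8*y**2 - 125/32*y - 113/32 to the basis.

S(h_1,k_3): leading monomials are coprime, so the S-polynomial reduces to 0 (Buchberger's first criterion).
S(h_2,k_3): lcm = x*y**2. S = -20/3*x*y + 9/8*y**2 - 113/12*x - 13/8*y.
  leading term x*y: subtract (5/36*y)·h_1 from -20/3*x*y + 9/8*y**2 - 113/12*x - 13/8*y → -11/8*y**2 - 113/12*x - 259/24*y
  leading term y**2: subtract (11/3)·k_3 from -11/8*y**2 - 113/12*x - 259/24*y → -113/12*x + 113/32*y + 1243/96
  leading term x: subtract (113/576)·h_1 from -113/12*x + 113/32*y + 1243/96 → 0
  remainder 0.

Every S-polynomial of the final basis reduces to 0, so we have a Gröbner basis.
Inter-reduce: drop elements whose leading term is divisible by another's, tail-reduce, and make monic.
Reduced Gröbner basis: {y**2 + 125/12*y + 113/12, x - 3/8*y - 11/8}.

These coincide, so the ideals are equal.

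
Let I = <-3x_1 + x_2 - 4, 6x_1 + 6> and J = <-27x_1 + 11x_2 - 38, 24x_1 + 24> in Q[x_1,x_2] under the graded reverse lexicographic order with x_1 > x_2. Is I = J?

Yes, the ideals are equal.

Two ideals are equal iff their reduced Gröbner bases coincide (the reduced basis is unique for a fixed ordering).
Buchberger on the first generating set:
f_1 = -3x_1 + x_2 - 4, LT = x_1.
f_2 = 6x_1 + 6, LT = x_1.

S(f_1,f_2): lcm = x_1. S = -1/3x_2 + 1/3.
  reduce S modulo (f_1, f_2):
  remainder -1/3x_2 + 1/3 ≠ 0; add g_3 = -1/3x_2 + 1/3 to the basis.

The other S-polynomials (S(f_1,g_3), S(f_2,g_3)) all reduce to 0 modulo the current basis, so we have a Gröbner basis.
Inter-reduce: drop elements whose leading term is divisible by another's, tail-reduce, and make monic.
Reduced Gröbner basis: {x_1 + 1, x_2 - 1}.

Buchberger on the second generating set:
h_1 = -27x_1 + 11x_2 - 38, LT = x_1.
h_2 = 24x_1 + 24, LT = x_1.

S(h_1,h_2): lcm = x_1. S = -11/27x_2 + 11/27.
  reduce S modulo (h_1, h_2):
  remainder -11/27x_2 + 11/27 ≠ 0; add k_3 = -11/27x_2 + 11/27 to the basis.

The other S-polynomials (S(h_1,k_3), S(h_2,k_3)) all reduce to 0 modulo the current basis, so we have a Gröbner basis.
Inter-reduce: drop elements whose leading term is divisible by another's, tail-reduce, and make monic.
Reduced Gröbner basis: {x_1 + 1, x_2 - 1}.

These coincide, so the ideals are equal.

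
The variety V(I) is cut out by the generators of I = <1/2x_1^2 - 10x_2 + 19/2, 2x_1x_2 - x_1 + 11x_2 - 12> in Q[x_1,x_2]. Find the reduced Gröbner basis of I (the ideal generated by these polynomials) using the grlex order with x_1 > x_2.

G = {x_1^2 - 20x_2 + 19, x_1x_2 - 1/2x_1 + 11/2x_2 - 6, x_2^2 - 13/80x_1 - 237/80x_2 + 17/8}

f_1 = 1/2x_1^2 - 10x_2 + 19/2, LT = x_1^2.
f_2 = 2x_1x_2 - x_1 + 11x_2 - 12, LT = x_1x_2.

S(f_1,f_2): lcm = x_1^2x_2. S = 1/2x_1^2 - 11/2x_1x_2 - 20x_2^2 + 6x_1 + 19x_2.
  leading term x_1^2: subtract (1)·f_1 from 1/2x_1^2 - 11/2x_1x_2 - 20x_2^2 + 6x_1 + 19x_2 → -11/2x_1x_2 - 20x_2^2 + 6x_1 + 29x_2 - 19/2
  leading term x_1x_2: subtract (-11/4)·f_2 from -11/2x_1x_2 - 20x_2^2 + 6x_1 + 29x_2 - 19/2 → -20x_2^2 + 13/4x_1 + 237/4x_2 - 85/2
  leading term x_2^2: no divisor's leading term divides it; move -20x_2^2 to the remainder.
  leading term x_1: no divisor's leading term divides it; move 13/4x_1 to the remainder.
  leading term x_2: no divisor's leading term divides it; move 237/4x_2 to the remainder.
  leading term 1: no divisor's leading term divides it; move -85/2 to the remainder.
  remainder -20x_2^2 + 13/4x_1 + 237/4x_2 - 85/2 ≠ 0; add g_3 = -20x_2^2 + 13/4x_1 + 237/4x_2 - 85/2 to the basis.

S(f_1,g_3): leading monomials are coprime, so the S-polynomial reduces to 0 (Buchberger's first criterion).
S(f_2,g_3): lcm = x_1x_2^2. S = 13/80x_1^2 + 197/80x_1x_2 + 11/2x_2^2 - 17/8x_1 - 6x_2.
  leading term x_1^2: subtract (13/40)·f_1 from 13/80x_1^2 + 197/80x_1x_2 + 11/2x_2^2 - 17/8x_1 - 6x_2 → 197/80x_1x_2 + 11/2x_2^2 - 17/8x_1 - 11/4x_2 - 247/80
  leading term x_1x_2: subtract (197/160)·f_2 from 197/80x_1x_2 + 11/2x_2^2 - 17/8x_1 - 11/4x_2 - 247/80 → 11/2x_2^2 - 143/160x_1 - 2607/160x_2 + 187/16
  leading term x_2^2: subtract (-11/40)·g_3 from 11/2x_2^2 - 143/160x_1 - 2607/160x_2 + 187/16 → 0
  remainder 0.

Every S-polynomial of the final basis reduces to 0, so we have a Gröbner basis.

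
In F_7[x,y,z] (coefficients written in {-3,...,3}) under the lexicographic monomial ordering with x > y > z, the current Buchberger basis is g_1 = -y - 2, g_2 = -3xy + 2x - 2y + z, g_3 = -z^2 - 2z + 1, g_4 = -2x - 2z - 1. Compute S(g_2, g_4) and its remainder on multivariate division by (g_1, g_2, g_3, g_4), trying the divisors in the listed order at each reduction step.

S(g_2, g_4) = -3x - yz - y + 2z; remainder on division = 0.

lcm(LM(g_2), LM(g_4)) = xy.
S = (lcm/LT(g_2))·g_2 − (lcm/LT(g_4))·g_4 = -3x - yz - y + 2z.
Reduce S modulo (g_1, g_2, g_3, g_4) in that order:
  leading term x: subtract (-2)·g_4 from -3x - yz - y + 2z → -yz - y - 2z - 2
  leading term yz: subtract (z)·g_1 from -yz - y - 2z - 2 → -y - 2
  leading term y: subtract (1)·g_1 from -y - 2 → 0
The remainder is 0, so this S-polynomial contributes no new basis element.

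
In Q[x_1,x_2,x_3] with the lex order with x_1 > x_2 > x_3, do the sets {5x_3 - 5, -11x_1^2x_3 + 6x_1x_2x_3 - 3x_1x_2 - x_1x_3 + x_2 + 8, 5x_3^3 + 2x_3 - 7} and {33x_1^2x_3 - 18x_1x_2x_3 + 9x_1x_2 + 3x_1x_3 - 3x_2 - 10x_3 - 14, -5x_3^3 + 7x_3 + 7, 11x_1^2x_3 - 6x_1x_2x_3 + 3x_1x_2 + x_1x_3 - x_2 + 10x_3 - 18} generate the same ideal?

No, the ideals differ.

Since reduced Gröbner bases are canonical representatives of ideals under a given ordering, it suffices to compute and compare them.
Buchberger on the first generating set:
f_1 = 5x_3 - 5, LT = x_3.
f_2 = -11x_1^2x_3 + 6x_1x_2x_3 - 3x_1x_2 - x_1x_3 + x_2 + 8, LT = x_1^2x_3.
f_3 = 5x_3^3 + 2x_3 - 7, LT = x_3^3.

S(f_1,f_2): lcm = x_1^2x_3. S = -x_1^2 + 6/11x_1x_2x_3 - 3/11x_1x_2 - 1/11x_1x_3 + 1/11x_2 + 8/11.
  leading term x_1^2: no divisor's leading term divides it; move -x_1^2 to the remainder.
  leading term x_1x_2x_3: subtract (6/55x_1x_2)·f_1 from 6/11x_1x_2x_3 - 3/11x_1x_2 - 1/11x_1x_3 + 1/11x_2 + 8/11 → 3/11x_1x_2 - 1/11x_1x_3 + 1/11x_2 + 8/11
  leading term x_1x_2: no divisor's leading term divides it; move 3/11x_1x_2 to the remainder.
  leading term x_1x_3: subtract (-1/55x_1)·f_1 from -1/11x_1x_3 + 1/11x_2 + 8/11 → -1/11x_1 + 1/11x_2 + 8/11
  leading term x_1: no divisor's leading term divides it; move -1/11x_1 to the remainder.
  leading term x_2: no divisor's leading term divides it; move 1/11x_2 to the remainder.
  leading term 1: no divisor's leading term divides it; move 8/11 to the remainder.
  remainder -x_1^2 + 3/11x_1x_2 - 1/11x_1 + 1/11x_2 + 8/11 ≠ 0; add g_4 = -x_1^2 + 3/11x_1x_2 - 1/11x_1 + 1/11x_2 + 8/11 to the basis.

The other S-polynomials (S(f_1,f_3), S(f_2,f_3), S(f_1,g_4), S(f_2,g_4), S(f_3,g_4)) all reduce to 0 modulo the current basis, so we have a Gröbner basis.
Inter-reduce: drop elements whose leading term is divisible by another's, tail-reduce, and make monic.
Reduced Gröbner basis: {x_1^2 - 3/11x_1x_2 + 1/11x_1 - 1/11x_2 - 8/11, x_3 - 1}.

Buchberger on the second generating set:
h_1 = 33x_1^2x_3 - 18x_1x_2x_3 + 9x_1x_2 + 3x_1x_3 - 3x_2 - 10x_3 - 14, LT = x_1^2x_3.
h_2 = -5x_3^3 + 7x_3 + 7, LT = x_3^3.
h_3 = 11x_1^2x_3 - 6x_1x_2x_3 + 3x_1x_2 + x_1x_3 - x_2 + 10x_3 - 18, LT = x_1^2x_3.

S(h_1,h_2): lcm = x_1^2x_3^3. S = 7/5x_1^2x_3 + 7/5x_1^2 - 6/11x_1x_2x_3^3 + 3/11x_1x_2x_3^2 + 1/11x_1x_3^3 - 1/11x_2x_3^2 - 10/33x_3^3 - 14/33x_3^2.
  leading term x_1^2x_3: subtract (7/165)·h_1 from 7/5x_1^2x_3 + 7/5x_1^2 - 6/11x_1x_2x_3^3 + 3/11x_1x_2x_3^2 + 1/11x_1x_3^3 - 1/11x_2x_3^2 - 10/33x_3^3 - 14/33x_3^2 → 7/5x_1^2 - 6/11x_1x_2x_3^3 + 3/11x_1x_2x_3^2 + 42/55x_1x_2x_3 - 21/55x_1x_2 + 1/11x_1x_3^3 - 7/55x_1x_3 - 1/11x_2x_3^2 + 7/55x_2 - 10/33x_3^3 - 14/33x_3^2 + 14/33x_3 + 98/165
  leading term x_1^2: no divisor's leading term divides it; move 7/5x_1^2 to the remainder.
  leading term x_1x_2x_3^3: subtract (6/55x_1x_2)·h_2 from -6/11x_1x_2x_3^3 + 3/11x_1x_2x_3^2 + 42/55x_1x_2x_3 - 21/55x_1x_2 + 1/11x_1x_3^3 - 7/55x_1x_3 - 1/11x_2x_3^2 + 7/55x_2 - 10/33x_3^3 - 14/33x_3^2 + 14/33x_3 + 98/165 → 3/11x_1x_2x_3^2 - 63/55x_1x_2 + 1/11x_1x_3^3 - 7/55x_1x_3 - 1/11x_2x_3^2 + 7/55x_2 - 10/33x_3^3 - 14/33x_3^2 + 14/33x_3 + 98/165
  leading term x_1x_2x_3^2: no divisor's leading term divides it; move 3/11x_1x_2x_3^2 to the remainder.
  leading term x_1x_2: no divisor's leading term divides it; move -63/55x_1x_2 to the remainder.
  leading term x_1x_3^3: subtract (-1/55x_1)·h_2 from 1/11x_1x_3^3 - 7/55x_1x_3 - 1/11x_2x_3^2 + 7/55x_2 - 10/33x_3^3 - 14/33x_3^2 + 14/33x_3 + 98/165 → 7/55x_1 - 1/11x_2x_3^2 + 7/55x_2 - 10/33x_3^3 - 14/33x_3^2 + 14/33x_3 + 98/165
  leading term x_1: no divisor's leading term divides it; move 7/55x_1 to the remainder.
  leading term x_2x_3^2: no divisor's leading term divides it; move -1/11x_2x_3^2 to the remainder.
  leading term x_2: no divisor's leading term divides it; move 7/55x_2 to the remainder.
  leading term x_3^3: subtract (2/33)·h_2 from -10/33x_3^3 - 14/33x_3^2 + 14/33x_3 + 98/165 → -14/33x_3^2 + 28/165
  leading term x_3^2: no divisor's leading term divides it; move -14/33x_3^2 to the remainder.
  leading term 1: no divisor's leading term divides it; move 28/165 to the remainder.
  remainder 7/5x_1^2 + 3/11x_1x_2x_3^2 - 63/55x_1x_2 + 7/55x_1 - 1/11x_2x_3^2 + 7/55x_2 - 14/33x_3^2 + 28/165 ≠ 0; add k_4 = 7/5x_1^2 + 3/11x_1x_2x_3^2 - 63/55x_1x_2 + 7/55x_1 - 1/11x_2x_3^2 + 7/55x_2 - 14/33x_3^2 + 28/165 to the basis.

S(h_1,h_3): lcm = x_1^2x_3. S = -40/33x_3 + 40/33.
  leading term x_3: no divisor's leading term divides it; move -40/33x_3 to the remainder.
  leading term 1: no divisor's leading term divides it; move 40/33 to the remainder.
  remainder -40/33x_3 + 40/33 ≠ 0; add k_5 = -40/33x_3 + 40/33 to the basis.

S(h_2,h_3): lcm = x_1^2x_3^3. S = -7/5x_1^2x_3 - 7/5x_1^2 + 6/11x_1x_2x_3^3 - 3/11x_1x_2x_3^2 - 1/11x_1x_3^3 + 1/11x_2x_3^2 - 10/11x_3^3 + 18/11x_3^2.
  leading term x_1^2x_3: subtract (-7/165)·h_1 from -7/5x_1^2x_3 - 7/5x_1^2 + 6/11x_1x_2x_3^3 - 3/11x_1x_2x_3^2 - 1/11x_1x_3^3 + 1/11x_2x_3^2 - 10/11x_3^3 + 18/11x_3^2 → -7/5x_1^2 + 6/11x_1x_2x_3^3 - 3/11x_1x_2x_3^2 - 42/55x_1x_2x_3 + 21/55x_1x_2 - 1/11x_1x_3^3 + 7/55x_1x_3 + 1/11x_2x_3^2 - 7/55x_2 - 10/11x_3^3 + 18/11x_3^2 - 14/33x_3 - 98/165
  leading term x_1^2: subtract (-1)·k_4 from -7/5x_1^2 + 6/11x_1x_2x_3^3 - 3/11x_1x_2x_3^2 - 42/55x_1x_2x_3 + 21/55x_1x_2 - 1/11x_1x_3^3 + 7/55x_1x_3 + 1/11x_2x_3^2 - 7/55x_2 - 10/11x_3^3 + 18/11x_3^2 - 14/33x_3 - 98/165 → 6/11x_1x_2x_3^3 - 42/55x_1x_2x_3 - 42/55x_1x_2 - 1/11x_1x_3^3 + 7/55x_1x_3 + 7/55x_1 - 10/11x_3^3 + 40/33x_3^2 - 14/33x_3 - 14/33
  leading term x_1x_2x_3^3: subtract (-6/55x_1x_2)·h_2 from 6/11x_1x_2x_3^3 - 42/55x_1x_2x_3 - 42/55x_1x_2 - 1/11x_1x_3^3 + 7/55x_1x_3 + 7/55x_1 - 10/11x_3^3 + 40/33x_3^2 - 14/33x_3 - 14/33 → -1/11x_1x_3^3 + 7/55x_1x_3 + 7/55x_1 - 10/11x_3^3 + 40/33x_3^2 - 14/33x_3 - 14/33
  leading term x_1x_3^3: subtract (1/55x_1)·h_2 from -1/11x_1x_3^3 + 7/55x_1x_3 + 7/55x_1 - 10/11x_3^3 + 40/33x_3^2 - 14/33x_3 - 14/33 → -10/11x_3^3 + 40/33x_3^2 - 14/33x_3 - 14/33
  leading term x_3^3: subtract (2/11)·h_2 from -10/11x_3^3 + 40/33x_3^2 - 14/33x_3 - 14/33 → 40/33x_3^2 - 56/33x_3 - 56/33
  leading term x_3^2: subtract (-x_3)·k_5 from 40/33x_3^2 - 56/33x_3 - 56/33 → -16/33x_3 - 56/33
  leading term x_3: subtract (2/5)·k_5 from -16/33x_3 - 56/33 → -24/11
  leading term 1: no divisor's leading term divides it; move -24/11 to the remainder.
  remainder -24/11 ≠ 0; add k_6 = -24/11 to the basis.

The other S-polynomials (S(h_1,k_4), S(h_2,k_4), S(h_3,k_4), S(h_1,k_5), S(h_2,k_5), S(h_3,k_5), S(k_4,k_5), S(h_1,k_6), S(h_2,k_6), S(h_3,k_6), S(k_4,k_6), S(k_5,k_6)) all reduce to 0 modulo the current basis, so we have a Gröbner basis.
Inter-reduce: drop elements whose leading term is divisible by another's, tail-reduce, and make monic.
Reduced Gröbner basis: {1}.

The bases are distinct; the ideals are different.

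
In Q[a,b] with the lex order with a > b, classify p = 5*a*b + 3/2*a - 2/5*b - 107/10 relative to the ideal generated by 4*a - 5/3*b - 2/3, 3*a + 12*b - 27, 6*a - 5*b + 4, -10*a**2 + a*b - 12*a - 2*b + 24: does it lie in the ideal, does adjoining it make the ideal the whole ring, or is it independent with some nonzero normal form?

First compute the reduced Gröbner basis of I by Buchberger's algorithm.
f_1 = 4*a - 5/3*b - 2/3, LT = a.
f_2 = 3*a + 12*b - 27, LT = a.
f_3 = 6*a - 5*b + 4, LT = a.
f_4 = -10*a**2 + a*b - 12*a - 2*b + 24, LT = a**2.

S(f_1,f_2): lcm = a. S = -53/12*b + 53/6.
  reduce S modulo (f_1, f_2, f_3, f_4):
  remainder -53/12*b + 53/6 ≠ 0; add h_5 = -53/12*b + 53/6 to the basis.

The other S-polynomials (S(f_1,f_3), S(f_1,f_4), S(f_2,f_3), S(f_2,f_4), S(f_3,f_4), S(f_1,h_5), S(f_2,h_5), S(f_3,h_5), S(f_4,h_5)) all reduce to 0 modulo the current basis, so we have a Gröbner basis.
Inter-reduce: drop elements whose leading term is divisible by another's, tail-reduce, and make monic.
Reduced Gröbner basis: {a - 1, b - 2}.
Label its elements g_1 = a - 1, g_2 = b - 2.

Reduce p = 5*a*b + 3/2*a - 2/5*b - 107/10 modulo G:
  leading term a*b: subtract (5*b)·g_1 from 5*a*b + 3/2*a - 2/5*b - 107/10 → 3/2*a + 23/5*b - 107/10
  leading term a: subtract (3/2)·g_1 from 3/2*a + 23/5*b - 107/10 → 23/5*b - 46/5
  leading term b: subtract (23/5)·g_2 from 23/5*b - 46/5 → 0
  normal form = 0.
Since the normal form is 0, p ∈ I.

Ideal membership is decidable via reduction modulo a Gröbner basis.

5*a*b + 3/2*a - 2/5*b - 107/10 lies in I (it reduces to 0).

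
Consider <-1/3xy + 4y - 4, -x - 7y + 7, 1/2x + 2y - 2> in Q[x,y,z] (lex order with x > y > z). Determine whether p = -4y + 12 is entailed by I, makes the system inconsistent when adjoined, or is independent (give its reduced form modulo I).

First compute the reduced Gröbner basis of I by Buchberger's algorithm.
f_1 = -1/3xy + 4y - 4, LT = xy.
f_2 = -x - 7y + 7, LT = x.
f_3 = 1/2x + 2y - 2, LT = x.

S(f_1,f_2): lcm = xy. S = -7y^2 - 5y + 12.
  reduce S modulo (f_1, f_2, f_3):
  remainder -7y^2 - 5y + 12 ≠ 0; add h_4 = -7y^2 - 5y + 12 to the basis.

S(f_1,f_3): lcm = xy. S = -4y^2 - 8y + 12.
  reduce S modulo (f_1, f_2, f_3, h_4):
  remainder -36/7y + 36/7 ≠ 0; add h_5 = -36/7y + 36/7 to the basis.

The other S-polynomials (S(f_2,f_3), S(f_1,h_4), S(f_2,h_4), S(f_3,h_4), S(f_1,h_5), S(f_2,h_5), S(f_3,h_5), S(h_4,h_5)) all reduce to 0 modulo the current basis, so we have a Gröbner basis.
Inter-reduce: drop elements whose leading term is divisible by another's, tail-reduce, and make monic.
Reduced Gröbner basis: {x, y - 1}.
Label its elements g_1 = x, g_2 = y - 1.

Reduce p = -4y + 12 modulo G:
  leading term y: subtract (-4)·g_2 from -4y + 12 → 8
  leading term 1: no divisor's leading term divides it; move 8 to the remainder.
  normal form = 8.
The normal form is nonzero, so p ∉ I. Since p minus its normal form lies in I, I + (p) = I + (r) where r = 8; decide whether this ideal is the whole ring.
Here r = 8 is a nonzero constant, hence a unit: 1 ∈ I + (p), the Gröbner basis of I + (p) is {1}, and the enlarged system has no common solution — adjoining p is inconsistent.

The remainder on division by a Gröbner basis is unique — it is the normal form.

Adjoining -4y + 12 makes the ideal the whole ring: the system is inconsistent.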